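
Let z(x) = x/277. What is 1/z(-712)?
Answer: -277/712 ≈ -0.38904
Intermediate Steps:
z(x) = x/277 (z(x) = x*(1/277) = x/277)
1/z(-712) = 1/((1/277)*(-712)) = 1/(-712/277) = -277/712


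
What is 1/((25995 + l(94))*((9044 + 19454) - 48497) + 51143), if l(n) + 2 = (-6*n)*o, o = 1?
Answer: -1/508503428 ≈ -1.9666e-9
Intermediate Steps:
l(n) = -2 - 6*n (l(n) = -2 - 6*n*1 = -2 - 6*n)
1/((25995 + l(94))*((9044 + 19454) - 48497) + 51143) = 1/((25995 + (-2 - 6*94))*((9044 + 19454) - 48497) + 51143) = 1/((25995 + (-2 - 564))*(28498 - 48497) + 51143) = 1/((25995 - 566)*(-19999) + 51143) = 1/(25429*(-19999) + 51143) = 1/(-508554571 + 51143) = 1/(-508503428) = -1/508503428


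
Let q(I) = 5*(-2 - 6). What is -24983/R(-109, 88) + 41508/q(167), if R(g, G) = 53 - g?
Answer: -482726/405 ≈ -1191.9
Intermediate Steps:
q(I) = -40 (q(I) = 5*(-8) = -40)
-24983/R(-109, 88) + 41508/q(167) = -24983/(53 - 1*(-109)) + 41508/(-40) = -24983/(53 + 109) + 41508*(-1/40) = -24983/162 - 10377/10 = -482726/405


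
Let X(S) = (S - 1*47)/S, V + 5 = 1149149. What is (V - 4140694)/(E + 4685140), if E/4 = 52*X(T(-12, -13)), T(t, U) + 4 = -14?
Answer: -2692395/4217302 ≈ -0.63842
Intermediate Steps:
V = 1149144 (V = -5 + 1149149 = 1149144)
T(t, U) = -18 (T(t, U) = -4 - 14 = -18)
X(S) = (-47 + S)/S (X(S) = (S - 47)/S = (-47 + S)/S)
E = 6760/9 (E = 4*(52*((-47 - 18)/(-18))) = 4*(52*(-1/18*(-65))) = 4*(52*(65/18)) = 4*(1690/9) = 6760/9 ≈ 751.11)
(V - 4140694)/(E + 4685140) = (1149144 - 4140694)/(6760/9 + 4685140) = -2991550/42173020/9 = -2991550*9/42173020 = -2692395/4217302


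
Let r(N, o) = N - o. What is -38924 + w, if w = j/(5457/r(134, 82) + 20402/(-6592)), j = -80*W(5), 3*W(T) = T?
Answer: -101920978492/2618373 ≈ -38925.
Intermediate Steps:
W(T) = T/3
j = -400/3 (j = -80*5/3 = -400/3 ≈ -133.33)
w = -3427840/2618373 (w = -400/(3*(5457/(134 - 1*82) + 20402/(-6592))) = -400/(3*(5457/(134 - 82) + 20402*(-1/6592))) = -400/(3*(5457/52 - 10201/3296)) = -400/(3*4363955/42848) = -400/3*42848/4363955 = -3427840/2618373 ≈ -1.3091)
-38924 + w = -38924 - 3427840/2618373 = -101920978492/2618373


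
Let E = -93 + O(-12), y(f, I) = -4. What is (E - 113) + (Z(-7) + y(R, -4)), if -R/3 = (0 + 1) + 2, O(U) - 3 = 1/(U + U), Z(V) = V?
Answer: -5137/24 ≈ -214.04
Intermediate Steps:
O(U) = 3 + 1/(2*U) (O(U) = 3 + 1/(U + U) = 3 + 1/(2*U))
R = -9 (R = -3*((0 + 1) + 2) = -3*(1 + 2) = -3*3 = -9)
E = -2161/24 (E = -93 + (3 + (½)/(-12)) = -93 + (3 + (½)*(-1/12)) = -93 + (3 - 1/24) = -93 + 71/24 = -2161/24 ≈ -90.042)
(E - 113) + (Z(-7) + y(R, -4)) = (-2161/24 - 113) + (-7 - 4) = -4873/24 - 11 = -5137/24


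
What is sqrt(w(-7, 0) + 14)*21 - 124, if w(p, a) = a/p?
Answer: -124 + 21*sqrt(14) ≈ -45.425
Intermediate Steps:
sqrt(w(-7, 0) + 14)*21 - 124 = sqrt(0/(-7) + 14)*21 - 124 = sqrt(0*(-1/7) + 14)*21 - 124 = sqrt(0 + 14)*21 - 124 = sqrt(14)*21 - 124 = 21*sqrt(14) - 124 = -124 + 21*sqrt(14)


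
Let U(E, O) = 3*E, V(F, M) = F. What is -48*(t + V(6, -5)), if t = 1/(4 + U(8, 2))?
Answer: -2028/7 ≈ -289.71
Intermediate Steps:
t = 1/28 (t = 1/(4 + 3*8) = 1/(4 + 24) = 1/28 ≈ 0.035714)
-48*(t + V(6, -5)) = -48*(1/28 + 6) = -48*169/28 = -2028/7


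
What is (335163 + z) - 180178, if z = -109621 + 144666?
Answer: 190030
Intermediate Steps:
z = 35045
(335163 + z) - 180178 = (335163 + 35045) - 180178 = 370208 - 180178 = 190030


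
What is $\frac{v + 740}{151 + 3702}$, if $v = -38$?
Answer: $\frac{702}{3853} \approx 0.1822$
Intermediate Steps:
$\frac{v + 740}{151 + 3702} = \frac{-38 + 740}{151 + 3702} = \frac{702}{3853}$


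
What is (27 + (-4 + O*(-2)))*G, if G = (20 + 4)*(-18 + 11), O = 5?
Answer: -2184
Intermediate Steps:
G = -168 (G = 24*(-7) = -168)
(27 + (-4 + O*(-2)))*G = (27 + (-4 + 5*(-2)))*(-168) = (27 + (-4 - 10))*(-168) = (27 - 14)*(-168) = 13*(-168) = -2184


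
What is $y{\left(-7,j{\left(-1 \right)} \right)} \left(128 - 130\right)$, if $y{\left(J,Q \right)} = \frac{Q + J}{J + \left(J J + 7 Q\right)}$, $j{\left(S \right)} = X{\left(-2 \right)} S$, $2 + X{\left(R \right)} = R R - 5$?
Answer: $\frac{8}{63} \approx 0.12698$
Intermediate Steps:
$X{\left(R \right)} = -7 + R^{2}$ ($X{\left(R \right)} = -2 + \left(R R - 5\right) = -2 + \left(R^{2} - 5\right) = -2 + \left(-5 + R^{2}\right) = -7 + R^{2}$)
$j{\left(S \right)} = - 3 S$ ($j{\left(S \right)} = \left(-7 + \left(-2\right)^{2}\right) S = \left(-7 + 4\right) S = - 3 S$)
$y{\left(J,Q \right)} = \frac{J + Q}{J + J^{2} + 7 Q}$ ($y{\left(J,Q \right)} = \frac{J + Q}{J + \left(J^{2} + 7 Q\right)} = \frac{J + Q}{J + J^{2} + 7 Q}$)
$y{\left(-7,j{\left(-1 \right)} \right)} \left(128 - 130\right) = \frac{-7 - -3}{-7 + \left(-7\right)^{2} + 7 \left(\left(-3\right) \left(-1\right)\right)} \left(128 - 130\right) = \frac{-7 + 3}{-7 + 49 + 7 \cdot 3} \left(-2\right) = \frac{1}{-7 + 49 + 21} \left(-4\right) \left(-2\right) = \frac{1}{63} \left(-4\right) \left(-2\right) = \left(- \frac{4}{63}\right) \left(-2\right) = \frac{8}{63}$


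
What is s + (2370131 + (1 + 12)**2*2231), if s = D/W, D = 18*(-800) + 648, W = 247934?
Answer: 340558416514/123967 ≈ 2.7472e+6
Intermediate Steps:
D = -13752 (D = -14400 + 648 = -13752)
s = -6876/123967 (s = -13752/247934 = -13752*1/247934 = -6876/123967 ≈ -0.055466)
s + (2370131 + (1 + 12)**2*2231) = -6876/123967 + (2370131 + (1 + 12)**2*2231) = -6876/123967 + (2370131 + 13**2*2231) = -6876/123967 + (2370131 + 169*2231) = -6876/123967 + (2370131 + 377039) = -6876/123967 + 2747170 = 340558416514/123967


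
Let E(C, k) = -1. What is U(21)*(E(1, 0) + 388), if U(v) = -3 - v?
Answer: -9288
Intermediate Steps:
U(21)*(E(1, 0) + 388) = (-3 - 1*21)*(-1 + 388) = (-3 - 21)*387 = -24*387 = -9288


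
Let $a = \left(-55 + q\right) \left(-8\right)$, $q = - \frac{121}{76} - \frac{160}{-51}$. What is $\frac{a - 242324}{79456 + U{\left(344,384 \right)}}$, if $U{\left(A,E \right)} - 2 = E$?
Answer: $- \frac{117198787}{38683449} \approx -3.0297$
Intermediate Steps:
$q = \frac{5989}{3876}$ ($q = \left(-121\right) \frac{1}{76} - - \frac{160}{51} = - \frac{121}{76} + \frac{160}{51} = \frac{5989}{3876} \approx 1.5451$)
$U{\left(A,E \right)} = 2 + E$
$a = \frac{414382}{969}$ ($a = \left(-55 + \frac{5989}{3876}\right) \left(-8\right) = \left(- \frac{207191}{3876}\right) \left(-8\right) = \frac{414382}{969} \approx 427.64$)
$\frac{a - 242324}{79456 + U{\left(344,384 \right)}} = \frac{\frac{414382}{969} - 242324}{79456 + \left(2 + 384\right)} = - \frac{234397574}{969 \left(79456 + 386\right)} = - \frac{234397574}{969 \cdot 79842} = \left(- \frac{234397574}{969}\right) \frac{1}{79842} = - \frac{117198787}{38683449}$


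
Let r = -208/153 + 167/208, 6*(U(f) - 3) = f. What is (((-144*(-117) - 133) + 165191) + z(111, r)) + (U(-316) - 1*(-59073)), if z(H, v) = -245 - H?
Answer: 721720/3 ≈ 2.4057e+5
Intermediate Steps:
U(f) = 3 + f/6
r = -17713/31824 (r = -208*1/153 + 167*(1/208) = -208/153 + 167/208 = -17713/31824 ≈ -0.55659)
(((-144*(-117) - 133) + 165191) + z(111, r)) + (U(-316) - 1*(-59073)) = (((-144*(-117) - 133) + 165191) + (-245 - 1*111)) + ((3 + (⅙)*(-316)) - 1*(-59073)) = (((16848 - 133) + 165191) + (-245 - 111)) + ((3 - 158/3) + 59073) = ((16715 + 165191) - 356) + (-149/3 + 59073) = (181906 - 356) + 177070/3 = 181550 + 177070/3 = 721720/3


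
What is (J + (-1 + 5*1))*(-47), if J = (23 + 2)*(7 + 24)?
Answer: -36613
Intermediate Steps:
J = 775 (J = 25*31 = 775)
(J + (-1 + 5*1))*(-47) = (775 + (-1 + 5*1))*(-47) = (775 + (-1 + 5))*(-47) = (775 + 4)*(-47) = 779*(-47) = -36613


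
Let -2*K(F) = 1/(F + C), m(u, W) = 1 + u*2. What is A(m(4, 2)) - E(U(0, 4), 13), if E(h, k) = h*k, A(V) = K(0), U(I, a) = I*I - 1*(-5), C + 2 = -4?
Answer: -779/12 ≈ -64.917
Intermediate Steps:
C = -6 (C = -2 - 4 = -6)
U(I, a) = 5 + I² (U(I, a) = I² + 5 = 5 + I²)
m(u, W) = 1 + 2*u
K(F) = -1/(2*(-6 + F)) (K(F) = -1/(2*(F - 6)) = -1/(2*(-6 + F)))
A(V) = 1/12 (A(V) = -1/(-12 + 2*0) = -1/(-12 + 0) = -1/(-12) = -1*(-1/12) = 1/12)
A(m(4, 2)) - E(U(0, 4), 13) = 1/12 - (5 + 0²)*13 = 1/12 - (5 + 0)*13 = 1/12 - 5*13 = 1/12 - 1*65 = 1/12 - 65 = -779/12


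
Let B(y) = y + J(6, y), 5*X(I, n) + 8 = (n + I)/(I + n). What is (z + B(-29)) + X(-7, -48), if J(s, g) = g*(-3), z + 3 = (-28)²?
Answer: 4188/5 ≈ 837.60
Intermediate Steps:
X(I, n) = -7/5 (X(I, n) = -8/5 + ((n + I)/(I + n))/5 = -8/5 + ((I + n)/(I + n))/5 = -8/5 + (⅕)*1 = -8/5 + ⅕ = -7/5)
z = 781 (z = -3 + (-28)² = -3 + 784 = 781)
J(s, g) = -3*g
B(y) = -2*y (B(y) = y - 3*y = -2*y)
(z + B(-29)) + X(-7, -48) = (781 - 2*(-29)) - 7/5 = (781 + 58) - 7/5 = 839 - 7/5 = 4188/5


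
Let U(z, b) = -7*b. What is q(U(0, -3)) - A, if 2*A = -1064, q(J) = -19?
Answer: 513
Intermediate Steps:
A = -532 (A = (½)*(-1064) = -532)
q(U(0, -3)) - A = -19 - 1*(-532) = -19 + 532 = 513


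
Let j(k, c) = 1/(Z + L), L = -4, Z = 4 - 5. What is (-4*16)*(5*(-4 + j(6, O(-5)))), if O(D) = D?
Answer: 1344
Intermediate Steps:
Z = -1
j(k, c) = -⅕ (j(k, c) = 1/(-1 - 4) = 1/(-5) = -⅕)
(-4*16)*(5*(-4 + j(6, O(-5)))) = (-4*16)*(5*(-4 - ⅕)) = -320*(-21)/5 = -64*(-21) = 1344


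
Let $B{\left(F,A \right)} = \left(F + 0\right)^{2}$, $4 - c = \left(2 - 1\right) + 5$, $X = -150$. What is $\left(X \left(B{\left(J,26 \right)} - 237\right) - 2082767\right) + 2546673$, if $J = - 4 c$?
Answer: $489856$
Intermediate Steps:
$c = -2$ ($c = 4 - \left(\left(2 - 1\right) + 5\right) = 4 - \left(1 + 5\right) = 4 - 6 = -2$)
$J = 8$ ($J = \left(-4\right) \left(-2\right) = 8$)
$B{\left(F,A \right)} = F^{2}$
$\left(X \left(B{\left(J,26 \right)} - 237\right) - 2082767\right) + 2546673 = \left(- 150 \left(8^{2} - 237\right) - 2082767\right) + 2546673 = \left(- 150 \left(64 - 237\right) - 2082767\right) + 2546673 = \left(\left(-150\right) \left(-173\right) - 2082767\right) + 2546673 = \left(25950 - 2082767\right) + 2546673 = -2056817 + 2546673 = 489856$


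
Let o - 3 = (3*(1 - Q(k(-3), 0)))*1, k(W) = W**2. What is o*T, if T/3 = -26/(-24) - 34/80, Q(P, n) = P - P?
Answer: 237/20 ≈ 11.850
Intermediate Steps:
Q(P, n) = 0
o = 6 (o = 3 + (3*(1 - 1*0))*1 = 3 + (3*(1 + 0))*1 = 3 + (3*1)*1 = 3 + 3*1 = 3 + 3 = 6)
T = 79/40 (T = 3*(-26/(-24) - 34/80) = 3*(-26*(-1/24) - 34*1/80) = 3*(13/12 - 17/40) = 3*(79/120) = 79/40 ≈ 1.9750)
o*T = 6*(79/40) = 237/20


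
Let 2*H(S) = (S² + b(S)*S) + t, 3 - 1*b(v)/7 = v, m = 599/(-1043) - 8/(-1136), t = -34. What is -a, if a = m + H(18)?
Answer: 118568815/148106 ≈ 800.57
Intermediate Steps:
m = -84015/148106 (m = 599*(-1/1043) - 8*(-1/1136) = -599/1043 + 1/142 = -84015/148106 ≈ -0.56726)
b(v) = 21 - 7*v
H(S) = -17 + S²/2 + S*(21 - 7*S)/2 (H(S) = ((S² + (21 - 7*S)*S) - 34)/2 = ((S² + S*(21 - 7*S)) - 34)/2 = (-34 + S² + S*(21 - 7*S))/2 = -17 + S²/2 + S*(21 - 7*S)/2)
a = -118568815/148106 (a = -84015/148106 + (-17 - 3*18² + (21/2)*18) = -84015/148106 + (-17 - 3*324 + 189) = -84015/148106 + (-17 - 972 + 189) = -84015/148106 - 800 = -118568815/148106 ≈ -800.57)
-a = -1*(-118568815/148106) = 118568815/148106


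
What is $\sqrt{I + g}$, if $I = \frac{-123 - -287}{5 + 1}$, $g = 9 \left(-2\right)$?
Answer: $\frac{2 \sqrt{21}}{3} \approx 3.055$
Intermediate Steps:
$g = -18$
$I = \frac{82}{3}$ ($I = \frac{-123 + 287}{6} = \frac{1}{6} \cdot 164 = \frac{82}{3} \approx 27.333$)
$\sqrt{I + g} = \sqrt{\frac{82}{3} - 18} = \sqrt{\frac{28}{3}} = \frac{2 \sqrt{21}}{3}$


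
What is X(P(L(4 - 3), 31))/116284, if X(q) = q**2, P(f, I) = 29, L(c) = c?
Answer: 841/116284 ≈ 0.0072323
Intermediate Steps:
X(P(L(4 - 3), 31))/116284 = 29**2/116284 = 841*(1/116284) = 841/116284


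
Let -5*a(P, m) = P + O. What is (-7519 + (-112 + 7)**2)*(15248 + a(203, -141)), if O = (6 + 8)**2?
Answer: 265898546/5 ≈ 5.3180e+7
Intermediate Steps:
O = 196 (O = 14**2 = 196)
a(P, m) = -196/5 - P/5 (a(P, m) = -(P + 196)/5 = -(196 + P)/5 = -196/5 - P/5)
(-7519 + (-112 + 7)**2)*(15248 + a(203, -141)) = (-7519 + (-112 + 7)**2)*(15248 + (-196/5 - 1/5*203)) = (-7519 + (-105)**2)*(15248 + (-196/5 - 203/5)) = (-7519 + 11025)*(15248 - 399/5) = 3506*(75841/5) = 265898546/5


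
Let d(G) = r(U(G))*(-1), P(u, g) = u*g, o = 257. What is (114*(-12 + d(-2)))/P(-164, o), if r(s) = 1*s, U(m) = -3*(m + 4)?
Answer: 171/10537 ≈ 0.016229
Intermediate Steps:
U(m) = -12 - 3*m (U(m) = -3*(4 + m) = -12 - 3*m)
P(u, g) = g*u
r(s) = s
d(G) = 12 + 3*G (d(G) = (-12 - 3*G)*(-1) = 12 + 3*G)
(114*(-12 + d(-2)))/P(-164, o) = (114*(-12 + (12 + 3*(-2))))/((257*(-164))) = (114*(-12 + (12 - 6)))/(-42148) = (114*(-12 + 6))*(-1/42148) = (114*(-6))*(-1/42148) = -684*(-1/42148) = 171/10537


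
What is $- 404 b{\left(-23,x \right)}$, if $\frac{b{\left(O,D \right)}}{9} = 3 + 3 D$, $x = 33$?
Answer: $-370872$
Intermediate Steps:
$b{\left(O,D \right)} = 27 + 27 D$ ($b{\left(O,D \right)} = 9 \left(3 + 3 D\right) = 27 + 27 D$)
$- 404 b{\left(-23,x \right)} = - 404 \left(27 + 27 \cdot 33\right) = - 404 \left(27 + 891\right) = \left(-404\right) 918 = -370872$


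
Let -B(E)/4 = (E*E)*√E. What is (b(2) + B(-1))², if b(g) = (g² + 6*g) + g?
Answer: 308 - 144*I ≈ 308.0 - 144.0*I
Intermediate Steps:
b(g) = g² + 7*g
B(E) = -4*E^(5/2) (B(E) = -4*E*E*√E = -4*E²*√E = -4*E^(5/2))
(b(2) + B(-1))² = (2*(7 + 2) - 4*I)² = (2*9 - 4*I)² = (18 - 4*I)²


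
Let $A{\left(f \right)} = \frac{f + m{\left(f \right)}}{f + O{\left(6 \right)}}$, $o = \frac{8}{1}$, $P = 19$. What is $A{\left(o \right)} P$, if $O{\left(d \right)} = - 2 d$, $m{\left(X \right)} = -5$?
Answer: $- \frac{57}{4} \approx -14.25$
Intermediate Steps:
$o = 8$ ($o = 8 \cdot 1 = 8$)
$A{\left(f \right)} = \frac{-5 + f}{-12 + f}$ ($A{\left(f \right)} = \frac{f - 5}{f - 12} = \frac{-5 + f}{f - 12} = \frac{-5 + f}{-12 + f}$)
$A{\left(o \right)} P = \frac{-5 + 8}{-12 + 8} \cdot 19 = \frac{1}{-4} \cdot 3 \cdot 19 = \left(- \frac{1}{4}\right) 3 \cdot 19 = \left(- \frac{3}{4}\right) 19 = - \frac{57}{4}$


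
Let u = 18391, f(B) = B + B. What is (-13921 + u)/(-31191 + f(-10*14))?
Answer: -4470/31471 ≈ -0.14204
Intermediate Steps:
f(B) = 2*B
(-13921 + u)/(-31191 + f(-10*14)) = (-13921 + 18391)/(-31191 + 2*(-10*14)) = 4470/(-31191 + 2*(-140)) = 4470/(-31191 - 280) = 4470/(-31471) = 4470*(-1/31471) = -4470/31471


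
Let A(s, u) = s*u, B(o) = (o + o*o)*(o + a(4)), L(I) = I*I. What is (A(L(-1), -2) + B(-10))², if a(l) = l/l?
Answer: 659344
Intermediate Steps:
L(I) = I²
a(l) = 1
B(o) = (1 + o)*(o + o²) (B(o) = (o + o*o)*(o + 1) = (o + o²)*(1 + o) = (1 + o)*(o + o²))
(A(L(-1), -2) + B(-10))² = ((-1)²*(-2) - 10*(1 + (-10)² + 2*(-10)))² = (1*(-2) - 10*(1 + 100 - 20))² = (-2 - 10*81)² = (-2 - 810)² = (-812)² = 659344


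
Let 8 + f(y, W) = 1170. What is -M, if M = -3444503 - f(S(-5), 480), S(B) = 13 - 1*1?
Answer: 3445665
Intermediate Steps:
S(B) = 12 (S(B) = 13 - 1 = 12)
f(y, W) = 1162 (f(y, W) = -8 + 1170 = 1162)
M = -3445665 (M = -3444503 - 1*1162 = -3444503 - 1162 = -3445665)
-M = -1*(-3445665) = 3445665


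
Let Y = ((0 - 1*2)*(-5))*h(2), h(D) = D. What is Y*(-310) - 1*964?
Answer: -7164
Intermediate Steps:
Y = 20 (Y = ((0 - 1*2)*(-5))*2 = ((0 - 2)*(-5))*2 = -2*(-5)*2 = 10*2 = 20)
Y*(-310) - 1*964 = 20*(-310) - 1*964 = -6200 - 964 = -7164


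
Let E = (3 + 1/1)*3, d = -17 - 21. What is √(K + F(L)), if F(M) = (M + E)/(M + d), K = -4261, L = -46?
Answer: I*√7515690/42 ≈ 65.273*I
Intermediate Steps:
d = -38
E = 12 (E = (3 + 1)*3 = 4*3 = 12)
F(M) = (12 + M)/(-38 + M) (F(M) = (M + 12)/(M - 38) = (12 + M)/(-38 + M))
√(K + F(L)) = √(-4261 + (12 - 46)/(-38 - 46)) = √(-4261 - 34/(-84)) = √(-4261 - 1/84*(-34)) = √(-4261 + 17/42) = √(-178945/42) = I*√7515690/42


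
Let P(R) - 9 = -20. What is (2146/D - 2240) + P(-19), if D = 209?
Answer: -468313/209 ≈ -2240.7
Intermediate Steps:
P(R) = -11 (P(R) = 9 - 20 = -11)
(2146/D - 2240) + P(-19) = (2146/209 - 2240) - 11 = -466014/209 - 11 = -468313/209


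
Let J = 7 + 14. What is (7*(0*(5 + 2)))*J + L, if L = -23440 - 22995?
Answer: -46435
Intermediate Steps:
J = 21
L = -46435
(7*(0*(5 + 2)))*J + L = (7*(0*(5 + 2)))*21 - 46435 = (7*(0*7))*21 - 46435 = (7*0)*21 - 46435 = 0*21 - 46435 = 0 - 46435 = -46435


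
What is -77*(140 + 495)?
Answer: -48895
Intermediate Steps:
-77*(140 + 495) = -77*635 = -48895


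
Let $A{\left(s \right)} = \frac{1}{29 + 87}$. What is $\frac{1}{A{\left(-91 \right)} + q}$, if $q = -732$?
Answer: $- \frac{116}{84911} \approx -0.0013661$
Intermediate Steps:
$A{\left(s \right)} = \frac{1}{116}$
$\frac{1}{A{\left(-91 \right)} + q} = \frac{1}{\frac{1}{116} - 732} = \frac{1}{- \frac{84911}{116}} = - \frac{116}{84911}$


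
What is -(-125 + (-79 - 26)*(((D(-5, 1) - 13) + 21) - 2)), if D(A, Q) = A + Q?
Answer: 335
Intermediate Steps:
-(-125 + (-79 - 26)*(((D(-5, 1) - 13) + 21) - 2)) = -(-125 + (-79 - 26)*((((-5 + 1) - 13) + 21) - 2)) = -(-125 - 105*(((-4 - 13) + 21) - 2)) = -(-125 - 105*((-17 + 21) - 2)) = -(-125 - 105*(4 - 2)) = -(-125 - 105*2) = -(-125 - 210) = -1*(-335) = 335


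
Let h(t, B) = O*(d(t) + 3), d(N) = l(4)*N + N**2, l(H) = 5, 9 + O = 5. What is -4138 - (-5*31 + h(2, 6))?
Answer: -3915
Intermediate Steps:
O = -4 (O = -9 + 5 = -4)
d(N) = N**2 + 5*N (d(N) = 5*N + N**2 = N**2 + 5*N)
h(t, B) = -12 - 4*t*(5 + t) (h(t, B) = -4*(t*(5 + t) + 3) = -4*(3 + t*(5 + t)) = -12 - 4*t*(5 + t))
-4138 - (-5*31 + h(2, 6)) = -4138 - (-5*31 + (-12 - 4*2*(5 + 2))) = -4138 - (-155 + (-12 - 4*2*7)) = -4138 - (-155 + (-12 - 56)) = -4138 - (-155 - 68) = -4138 - 1*(-223) = -4138 + 223 = -3915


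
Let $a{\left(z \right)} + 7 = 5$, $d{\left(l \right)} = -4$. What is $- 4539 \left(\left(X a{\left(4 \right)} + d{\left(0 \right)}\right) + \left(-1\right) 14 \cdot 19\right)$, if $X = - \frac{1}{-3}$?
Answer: $1228556$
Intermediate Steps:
$a{\left(z \right)} = -2$ ($a{\left(z \right)} = -7 + 5 = -2$)
$X = \frac{1}{3}$ ($X = \left(-1\right) \left(- \frac{1}{3}\right) = \frac{1}{3} \approx 0.33333$)
$- 4539 \left(\left(X a{\left(4 \right)} + d{\left(0 \right)}\right) + \left(-1\right) 14 \cdot 19\right) = - 4539 \left(\left(\frac{1}{3} \left(-2\right) - 4\right) + \left(-1\right) 14 \cdot 19\right) = - 4539 \left(\left(- \frac{2}{3} - 4\right) - 266\right) = - 4539 \left(- \frac{14}{3} - 266\right) = \left(-4539\right) \left(- \frac{812}{3}\right) = 1228556$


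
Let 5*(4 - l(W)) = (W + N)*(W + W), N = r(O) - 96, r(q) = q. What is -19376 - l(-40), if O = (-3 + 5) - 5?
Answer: -17156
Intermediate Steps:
O = -3 (O = 2 - 5 = -3)
N = -99 (N = -3 - 96 = -99)
l(W) = 4 - 2*W*(-99 + W)/5 (l(W) = 4 - (W - 99)*(W + W)/5 = 4 - (-99 + W)*2*W/5 = 4 - 2*W*(-99 + W)/5)
-19376 - l(-40) = -19376 - (4 - ⅖*(-40)² + (198/5)*(-40)) = -19376 - (4 - ⅖*1600 - 1584) = -19376 - (4 - 640 - 1584) = -19376 - 1*(-2220) = -19376 + 2220 = -17156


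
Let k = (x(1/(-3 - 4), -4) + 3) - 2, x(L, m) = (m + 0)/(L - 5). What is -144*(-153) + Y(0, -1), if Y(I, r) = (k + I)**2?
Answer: 1784848/81 ≈ 22035.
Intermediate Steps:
x(L, m) = m/(-5 + L)
k = 16/9 (k = (-4/(-5 + 1/(-3 - 4)) + 3) - 2 = (-4/(-5 + 1/(-7)) + 3) - 2 = (-4/(-5 - 1/7) + 3) - 2 = (-4/(-36/7) + 3) - 2 = (-4*(-7/36) + 3) - 2 = (7/9 + 3) - 2 = 34/9 - 2 = 16/9 ≈ 1.7778)
Y(I, r) = (16/9 + I)**2
-144*(-153) + Y(0, -1) = -144*(-153) + (16 + 9*0)**2/81 = 22032 + (16 + 0)**2/81 = 22032 + (1/81)*16**2 = 22032 + (1/81)*256 = 22032 + 256/81 = 1784848/81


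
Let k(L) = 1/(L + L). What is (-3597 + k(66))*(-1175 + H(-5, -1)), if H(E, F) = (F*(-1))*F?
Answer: 46530694/11 ≈ 4.2301e+6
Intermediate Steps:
H(E, F) = -F² (H(E, F) = (-F)*F = -F²)
k(L) = 1/(2*L)
(-3597 + k(66))*(-1175 + H(-5, -1)) = (-3597 + (½)/66)*(-1175 - 1*(-1)²) = (-3597 + (½)*(1/66))*(-1175 - 1*1) = (-3597 + 1/132)*(-1175 - 1) = -474803/132*(-1176) = 46530694/11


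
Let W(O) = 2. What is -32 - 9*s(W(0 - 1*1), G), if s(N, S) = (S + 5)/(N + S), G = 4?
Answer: -91/2 ≈ -45.500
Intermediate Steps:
s(N, S) = (5 + S)/(N + S)
-32 - 9*s(W(0 - 1*1), G) = -32 - 9*(5 + 4)/(2 + 4) = -32 - 9*9/6 = -32 - 3*9/2 = -32 - 9*3/2 = -32 - 27/2 = -91/2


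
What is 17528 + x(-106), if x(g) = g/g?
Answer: 17529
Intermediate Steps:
x(g) = 1
17528 + x(-106) = 17528 + 1 = 17529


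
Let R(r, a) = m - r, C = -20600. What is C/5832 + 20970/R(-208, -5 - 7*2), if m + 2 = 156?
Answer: 7177490/131949 ≈ 54.396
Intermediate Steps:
m = 154 (m = -2 + 156 = 154)
R(r, a) = 154 - r
C/5832 + 20970/R(-208, -5 - 7*2) = -20600/5832 + 20970/(154 - 1*(-208)) = -20600*1/5832 + 20970/(154 + 208) = -2575/729 + 20970/362 = -2575/729 + 20970*(1/362) = -2575/729 + 10485/181 = 7177490/131949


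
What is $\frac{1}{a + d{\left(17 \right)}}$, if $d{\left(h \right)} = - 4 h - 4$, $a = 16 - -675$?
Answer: $\frac{1}{619} \approx 0.0016155$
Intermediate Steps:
$a = 691$ ($a = 16 + 675 = 691$)
$d{\left(h \right)} = -4 - 4 h$
$\frac{1}{a + d{\left(17 \right)}} = \frac{1}{691 - 72} = \frac{1}{619}$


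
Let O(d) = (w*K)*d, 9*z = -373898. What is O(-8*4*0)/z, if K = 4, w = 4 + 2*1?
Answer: 0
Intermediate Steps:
w = 6 (w = 4 + 2 = 6)
z = -373898/9 (z = (1/9)*(-373898) = -373898/9 ≈ -41544.)
O(d) = 24*d (O(d) = (6*4)*d = 24*d)
O(-8*4*0)/z = (24*(-8*4*0))/(-373898/9) = (24*(-32*0))*(-9/373898) = (24*0)*(-9/373898) = 0*(-9/373898) = 0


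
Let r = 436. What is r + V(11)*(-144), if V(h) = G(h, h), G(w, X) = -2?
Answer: 724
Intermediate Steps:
V(h) = -2
r + V(11)*(-144) = 436 - 2*(-144) = 436 + 288 = 724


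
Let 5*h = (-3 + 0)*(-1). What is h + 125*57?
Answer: 35628/5 ≈ 7125.6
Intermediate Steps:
h = 3/5 (h = ((-3 + 0)*(-1))/5 = (-3*(-1))/5 = (1/5)*3 = 3/5 ≈ 0.60000)
h + 125*57 = 3/5 + 125*57 = 3/5 + 7125 = 35628/5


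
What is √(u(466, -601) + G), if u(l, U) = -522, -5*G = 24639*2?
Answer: 4*I*√16215/5 ≈ 101.87*I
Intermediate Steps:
G = -49278/5 (G = -24639*2/5 = -⅕*49278 = -49278/5 ≈ -9855.6)
√(u(466, -601) + G) = √(-522 - 49278/5) = √(-51888/5) = 4*I*√16215/5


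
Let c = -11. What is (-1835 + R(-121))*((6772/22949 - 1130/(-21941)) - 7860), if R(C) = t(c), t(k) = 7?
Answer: 7234354226482104/503524009 ≈ 1.4367e+7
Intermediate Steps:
R(C) = 7
(-1835 + R(-121))*((6772/22949 - 1130/(-21941)) - 7860) = (-1835 + 7)*((6772/22949 - 1130/(-21941)) - 7860) = -1828*((6772*(1/22949) - 1130*(-1/21941)) - 7860) = -1828*((6772/22949 + 1130/21941) - 7860) = -1828*(174516822/503524009 - 7860) = -1828*(-3957524193918/503524009) = 7234354226482104/503524009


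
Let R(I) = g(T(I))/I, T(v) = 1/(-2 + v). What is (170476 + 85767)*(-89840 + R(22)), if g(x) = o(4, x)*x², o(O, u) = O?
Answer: -50645916207757/2200 ≈ -2.3021e+10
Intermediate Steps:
g(x) = 4*x²
R(I) = 4/(I*(-2 + I)²) (R(I) = (4*(1/(-2 + I))²)/I = (4/(-2 + I)²)/I = 4/(I*(-2 + I)²))
(170476 + 85767)*(-89840 + R(22)) = (170476 + 85767)*(-89840 + 4/(22*(-2 + 22)²)) = 256243*(-89840 + 4*(1/22)/20²) = 256243*(-89840 + 4*(1/22)*(1/400)) = 256243*(-89840 + 1/2200) = 256243*(-197647999/2200) = -50645916207757/2200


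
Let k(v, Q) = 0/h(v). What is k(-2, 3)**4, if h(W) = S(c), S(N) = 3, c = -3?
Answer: 0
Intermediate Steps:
h(W) = 3
k(v, Q) = 0 (k(v, Q) = 0/3 = 0*(1/3) = 0)
k(-2, 3)**4 = 0**4 = 0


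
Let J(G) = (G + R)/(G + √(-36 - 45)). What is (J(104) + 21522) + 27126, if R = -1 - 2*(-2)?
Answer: 530128384/10897 - 963*I/10897 ≈ 48649.0 - 0.088373*I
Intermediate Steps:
R = 3 (R = -1 + 4 = 3)
J(G) = (3 + G)/(G + 9*I) (J(G) = (G + 3)/(G + √(-36 - 45)) = (3 + G)/(G + √(-81)) = (3 + G)/(G + 9*I))
(J(104) + 21522) + 27126 = ((3 + 104)/(104 + 9*I) + 21522) + 27126 = (((104 - 9*I)/10897)*107 + 21522) + 27126 = (107*(104 - 9*I)/10897 + 21522) + 27126 = (21522 + 107*(104 - 9*I)/10897) + 27126 = 48648 + 107*(104 - 9*I)/10897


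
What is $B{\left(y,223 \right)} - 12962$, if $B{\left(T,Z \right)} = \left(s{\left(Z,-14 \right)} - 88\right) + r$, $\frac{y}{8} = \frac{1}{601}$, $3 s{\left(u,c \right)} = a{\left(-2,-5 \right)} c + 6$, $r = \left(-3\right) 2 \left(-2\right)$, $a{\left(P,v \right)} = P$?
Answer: $- \frac{39080}{3} \approx -13027.0$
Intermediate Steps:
$r = 12$ ($r = \left(-6\right) \left(-2\right) = 12$)
$s{\left(u,c \right)} = 2 - \frac{2 c}{3}$ ($s{\left(u,c \right)} = \frac{- 2 c + 6}{3} = \frac{6 - 2 c}{3} = 2 - \frac{2 c}{3}$)
$y = \frac{8}{601} \approx 0.013311$
$B{\left(T,Z \right)} = - \frac{194}{3}$ ($B{\left(T,Z \right)} = \left(\left(2 - - \frac{28}{3}\right) - 88\right) + 12 = \left(\left(2 + \frac{28}{3}\right) - 88\right) + 12 = \left(\frac{34}{3} - 88\right) + 12 = - \frac{230}{3} + 12 = - \frac{194}{3}$)
$B{\left(y,223 \right)} - 12962 = - \frac{194}{3} - 12962 = - \frac{39080}{3}$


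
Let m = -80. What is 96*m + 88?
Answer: -7592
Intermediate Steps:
96*m + 88 = 96*(-80) + 88 = -7680 + 88 = -7592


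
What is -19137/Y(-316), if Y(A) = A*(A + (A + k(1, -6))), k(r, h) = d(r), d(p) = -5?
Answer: -19137/201292 ≈ -0.095071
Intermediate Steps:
k(r, h) = -5
Y(A) = A*(-5 + 2*A) (Y(A) = A*(A + (A - 5)) = A*(A + (-5 + A)) = A*(-5 + 2*A))
-19137/Y(-316) = -19137*(-1/(316*(-5 + 2*(-316)))) = -19137*(-1/(316*(-5 - 632))) = -19137/((-316*(-637))) = -19137/201292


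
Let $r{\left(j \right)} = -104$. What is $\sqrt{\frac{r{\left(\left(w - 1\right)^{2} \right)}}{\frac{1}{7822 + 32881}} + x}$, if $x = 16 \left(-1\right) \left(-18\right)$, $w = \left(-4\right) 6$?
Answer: $2 i \sqrt{1058206} \approx 2057.4 i$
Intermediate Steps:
$w = -24$
$x = 288$ ($x = \left(-16\right) \left(-18\right) = 288$)
$\sqrt{\frac{r{\left(\left(w - 1\right)^{2} \right)}}{\frac{1}{7822 + 32881}} + x} = \sqrt{- \frac{104}{\frac{1}{7822 + 32881}} + 288} = \sqrt{- \frac{104}{\frac{1}{40703}} + 288} = \sqrt{- 104 \frac{1}{\frac{1}{40703}} + 288} = \sqrt{\left(-104\right) 40703 + 288} = \sqrt{-4233112 + 288} = \sqrt{-4232824} = 2 i \sqrt{1058206}$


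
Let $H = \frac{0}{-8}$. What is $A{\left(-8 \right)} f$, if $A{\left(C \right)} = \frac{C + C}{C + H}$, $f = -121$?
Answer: $-242$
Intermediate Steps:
$H = 0$ ($H = 0 \left(- \frac{1}{8}\right) = 0$)
$A{\left(C \right)} = 2$ ($A{\left(C \right)} = \frac{C + C}{C + 0} = \frac{2 C}{C} = 2$)
$A{\left(-8 \right)} f = 2 \left(-121\right) = -242$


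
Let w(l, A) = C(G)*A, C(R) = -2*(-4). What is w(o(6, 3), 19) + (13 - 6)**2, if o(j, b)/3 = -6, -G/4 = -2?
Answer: 201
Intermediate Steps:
G = 8 (G = -4*(-2) = 8)
C(R) = 8
o(j, b) = -18 (o(j, b) = 3*(-6) = -18)
w(l, A) = 8*A
w(o(6, 3), 19) + (13 - 6)**2 = 8*19 + (13 - 6)**2 = 152 + 7**2 = 152 + 49 = 201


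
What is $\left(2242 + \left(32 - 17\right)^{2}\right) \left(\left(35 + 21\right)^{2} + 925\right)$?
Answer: $10018487$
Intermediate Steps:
$\left(2242 + \left(32 - 17\right)^{2}\right) \left(\left(35 + 21\right)^{2} + 925\right) = \left(2242 + 15^{2}\right) \left(56^{2} + 925\right) = \left(2242 + 225\right) \left(3136 + 925\right) = 2467 \cdot 4061 = 10018487$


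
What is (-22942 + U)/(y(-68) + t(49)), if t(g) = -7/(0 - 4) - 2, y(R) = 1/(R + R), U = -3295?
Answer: 3568232/35 ≈ 1.0195e+5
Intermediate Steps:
y(R) = 1/(2*R)
t(g) = -1/4 (t(g) = -7/(-4) - 2 = -7*(-1/4) - 2 = 7/4 - 2 = -1/4)
(-22942 + U)/(y(-68) + t(49)) = (-22942 - 3295)/((1/2)/(-68) - 1/4) = -26237/((1/2)*(-1/68) - 1/4) = -26237/(-1/136 - 1/4) = -26237/(-35/136) = -26237*(-136/35) = 3568232/35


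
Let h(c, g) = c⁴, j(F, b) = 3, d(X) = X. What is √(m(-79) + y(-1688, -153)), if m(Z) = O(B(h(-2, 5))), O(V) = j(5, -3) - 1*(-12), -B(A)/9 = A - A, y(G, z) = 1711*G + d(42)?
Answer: I*√2888111 ≈ 1699.4*I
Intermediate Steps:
y(G, z) = 42 + 1711*G (y(G, z) = 1711*G + 42 = 42 + 1711*G)
B(A) = 0 (B(A) = -9*(A - A) = -9*0 = 0)
O(V) = 15 (O(V) = 3 - 1*(-12) = 3 + 12 = 15)
m(Z) = 15
√(m(-79) + y(-1688, -153)) = √(15 + (42 + 1711*(-1688))) = √(15 + (42 - 2888168)) = √(15 - 2888126) = √(-2888111) = I*√2888111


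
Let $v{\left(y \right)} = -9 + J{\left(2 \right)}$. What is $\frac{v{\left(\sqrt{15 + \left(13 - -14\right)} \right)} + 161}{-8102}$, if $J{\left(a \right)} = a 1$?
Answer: $- \frac{77}{4051} \approx -0.019008$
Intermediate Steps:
$J{\left(a \right)} = a$
$v{\left(y \right)} = -7$ ($v{\left(y \right)} = -9 + 2 = -7$)
$\frac{v{\left(\sqrt{15 + \left(13 - -14\right)} \right)} + 161}{-8102} = \frac{-7 + 161}{-8102} = 154 \left(- \frac{1}{8102}\right) = - \frac{77}{4051}$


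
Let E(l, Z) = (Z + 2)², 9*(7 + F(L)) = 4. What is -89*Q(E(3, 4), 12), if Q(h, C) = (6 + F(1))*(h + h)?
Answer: 3560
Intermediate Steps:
F(L) = -59/9 (F(L) = -7 + (⅑)*4 = -7 + 4/9 = -59/9)
E(l, Z) = (2 + Z)²
Q(h, C) = -10*h/9 (Q(h, C) = (6 - 59/9)*(h + h) = -10*h/9)
-89*Q(E(3, 4), 12) = -(-890)*(2 + 4)²/9 = -(-890)*6²/9 = -(-890)*36/9 = -89*(-40) = 3560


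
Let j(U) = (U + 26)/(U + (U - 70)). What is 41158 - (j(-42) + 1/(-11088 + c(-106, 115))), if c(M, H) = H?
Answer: 34775170811/844921 ≈ 41158.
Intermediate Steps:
j(U) = (26 + U)/(-70 + 2*U) (j(U) = (26 + U)/(U + (-70 + U)) = (26 + U)/(-70 + 2*U))
41158 - (j(-42) + 1/(-11088 + c(-106, 115))) = 41158 - ((26 - 42)/(2*(-35 - 42)) + 1/(-11088 + 115)) = 41158 - ((1/2)*(-16)/(-77) + 1/(-10973)) = 41158 - ((1/2)*(-1/77)*(-16) - 1/10973) = 41158 - (8/77 - 1/10973) = 41158 - 1*87707/844921 = 41158 - 87707/844921 = 34775170811/844921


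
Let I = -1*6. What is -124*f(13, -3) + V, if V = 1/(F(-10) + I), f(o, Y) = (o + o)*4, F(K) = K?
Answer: -206337/16 ≈ -12896.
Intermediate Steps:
f(o, Y) = 8*o (f(o, Y) = (2*o)*4 = 8*o)
I = -6
V = -1/16 (V = 1/(-10 - 6) = 1/(-16) = -1/16 ≈ -0.062500)
-124*f(13, -3) + V = -992*13 - 1/16 = -124*104 - 1/16 = -12896 - 1/16 = -206337/16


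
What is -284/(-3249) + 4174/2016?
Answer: 785215/363888 ≈ 2.1578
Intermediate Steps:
-284/(-3249) + 4174/2016 = -284*(-1/3249) + 4174*(1/2016) = 284/3249 + 2087/1008 = 785215/363888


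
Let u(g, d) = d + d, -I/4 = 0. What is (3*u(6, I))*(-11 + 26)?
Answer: 0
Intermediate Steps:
I = 0 (I = -4*0 = 0)
u(g, d) = 2*d
(3*u(6, I))*(-11 + 26) = (3*(2*0))*(-11 + 26) = (3*0)*15 = 0*15 = 0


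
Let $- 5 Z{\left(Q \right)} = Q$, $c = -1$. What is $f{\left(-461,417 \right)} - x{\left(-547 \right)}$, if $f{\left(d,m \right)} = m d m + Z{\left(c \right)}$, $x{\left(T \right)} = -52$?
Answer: $- \frac{400813884}{5} \approx -8.0163 \cdot 10^{7}$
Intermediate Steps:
$Z{\left(Q \right)} = - \frac{Q}{5}$
$f{\left(d,m \right)} = \frac{1}{5} + d m^{2}$ ($f{\left(d,m \right)} = m d m - - \frac{1}{5} = d m m + \frac{1}{5} = d m^{2} + \frac{1}{5} = \frac{1}{5} + d m^{2}$)
$f{\left(-461,417 \right)} - x{\left(-547 \right)} = \left(\frac{1}{5} - 461 \cdot 417^{2}\right) - -52 = \left(\frac{1}{5} - 80162829\right) + 52 = - \frac{400814144}{5} + 52 = - \frac{400813884}{5}$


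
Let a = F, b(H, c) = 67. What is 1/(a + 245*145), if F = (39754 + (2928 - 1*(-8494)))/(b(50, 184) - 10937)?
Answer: 5435/193052787 ≈ 2.8153e-5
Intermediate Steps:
F = -25588/5435 (F = (39754 + (2928 - 1*(-8494)))/(67 - 10937) = (39754 + (2928 + 8494))/(-10870) = (39754 + 11422)*(-1/10870) = 51176*(-1/10870) = -25588/5435 ≈ -4.7080)
a = -25588/5435 ≈ -4.7080
1/(a + 245*145) = 1/(-25588/5435 + 245*145) = 1/(-25588/5435 + 35525) = 1/(193052787/5435) = 5435/193052787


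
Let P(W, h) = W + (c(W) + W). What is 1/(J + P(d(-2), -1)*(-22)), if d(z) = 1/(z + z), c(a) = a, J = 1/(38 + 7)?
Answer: 90/1487 ≈ 0.060525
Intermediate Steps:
J = 1/45 ≈ 0.022222
d(z) = 1/(2*z)
P(W, h) = 3*W (P(W, h) = W + (W + W) = W + 2*W = 3*W)
1/(J + P(d(-2), -1)*(-22)) = 1/(1/45 + (3*((½)/(-2)))*(-22)) = 1/(1/45 + (3*((½)*(-½)))*(-22)) = 1/(1/45 + (3*(-¼))*(-22)) = 1/(1/45 - ¾*(-22)) = 1/(1/45 + 33/2) = 1/(1487/90) = 90/1487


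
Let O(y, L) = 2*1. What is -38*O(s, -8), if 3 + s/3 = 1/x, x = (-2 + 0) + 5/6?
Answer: -76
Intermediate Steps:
x = -7/6 (x = -2 + 5*(⅙) = -2 + ⅚ = -7/6 ≈ -1.1667)
s = -81/7 (s = -9 + 3/(-7/6) = -9 + 3*(-6/7) = -9 - 18/7 = -81/7 ≈ -11.571)
O(y, L) = 2
-38*O(s, -8) = -38*2 = -76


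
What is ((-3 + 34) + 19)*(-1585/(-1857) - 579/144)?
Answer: -784225/4952 ≈ -158.37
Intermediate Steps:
((-3 + 34) + 19)*(-1585/(-1857) - 579/144) = (31 + 19)*(-1585*(-1/1857) - 579*1/144) = 50*(1585/1857 - 193/48) = 50*(-31369/9904) = -784225/4952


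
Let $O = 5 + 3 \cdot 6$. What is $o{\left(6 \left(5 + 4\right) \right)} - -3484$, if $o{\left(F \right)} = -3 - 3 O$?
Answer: $3412$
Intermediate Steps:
$O = 23$ ($O = 5 + 18 = 23$)
$o{\left(F \right)} = -72$ ($o{\left(F \right)} = -3 - 69 = -72$)
$o{\left(6 \left(5 + 4\right) \right)} - -3484 = -72 - -3484 = -72 + 3484 = 3412$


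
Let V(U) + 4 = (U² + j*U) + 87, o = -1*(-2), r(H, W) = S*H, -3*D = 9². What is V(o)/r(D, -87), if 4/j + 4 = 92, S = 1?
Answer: -958/297 ≈ -3.2256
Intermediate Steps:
j = 1/22 (j = 4/(-4 + 92) = 4/88 = 4*(1/88) = 1/22 ≈ 0.045455)
D = -27 (D = -⅓*9² = -⅓*81 = -27)
r(H, W) = H (r(H, W) = 1*H = H)
o = 2
V(U) = 83 + U² + U/22 (V(U) = -4 + ((U² + U/22) + 87) = -4 + (87 + U² + U/22) = 83 + U² + U/22)
V(o)/r(D, -87) = (83 + 2² + (1/22)*2)/(-27) = (83 + 4 + 1/11)*(-1/27) = (958/11)*(-1/27) = -958/297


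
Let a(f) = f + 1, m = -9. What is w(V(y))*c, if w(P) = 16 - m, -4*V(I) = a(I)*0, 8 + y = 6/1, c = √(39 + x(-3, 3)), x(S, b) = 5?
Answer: 50*√11 ≈ 165.83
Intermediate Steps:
c = 2*√11 (c = √(39 + 5) = √44 = 2*√11 ≈ 6.6332)
y = -2 (y = -8 + 6/1 = -8 + 6*1 = -8 + 6 = -2)
a(f) = 1 + f
V(I) = 0 (V(I) = -(1 + I)*0/4 = -¼*0 = 0)
w(P) = 25 (w(P) = 16 - 1*(-9) = 16 + 9 = 25)
w(V(y))*c = 25*(2*√11) = 50*√11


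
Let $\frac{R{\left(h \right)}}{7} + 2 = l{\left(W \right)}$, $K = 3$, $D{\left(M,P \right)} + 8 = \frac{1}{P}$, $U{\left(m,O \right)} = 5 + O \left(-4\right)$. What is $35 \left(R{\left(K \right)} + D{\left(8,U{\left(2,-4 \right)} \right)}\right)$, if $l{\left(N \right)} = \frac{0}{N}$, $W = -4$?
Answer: $- \frac{2305}{3} \approx -768.33$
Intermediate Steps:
$U{\left(m,O \right)} = 5 - 4 O$
$D{\left(M,P \right)} = -8 + \frac{1}{P}$
$l{\left(N \right)} = 0$
$R{\left(h \right)} = -14$ ($R{\left(h \right)} = -14 + 7 \cdot 0 = -14 + 0 = -14$)
$35 \left(R{\left(K \right)} + D{\left(8,U{\left(2,-4 \right)} \right)}\right) = 35 \left(-14 - \left(8 - \frac{1}{5 - -16}\right)\right) = 35 \left(-14 - \left(8 - \frac{1}{5 + 16}\right)\right) = 35 \left(-14 - \left(8 - \frac{1}{21}\right)\right) = 35 \left(-14 + \left(-8 + \frac{1}{21}\right)\right) = 35 \left(-14 - \frac{167}{21}\right) = 35 \left(- \frac{461}{21}\right) = - \frac{2305}{3}$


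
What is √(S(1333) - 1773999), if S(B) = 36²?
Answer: 3*I*√196967 ≈ 1331.4*I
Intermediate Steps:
S(B) = 1296
√(S(1333) - 1773999) = √(1296 - 1773999) = √(-1772703) = 3*I*√196967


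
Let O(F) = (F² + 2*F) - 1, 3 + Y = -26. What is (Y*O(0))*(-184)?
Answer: -5336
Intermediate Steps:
Y = -29 (Y = -3 - 26 = -29)
O(F) = -1 + F² + 2*F
(Y*O(0))*(-184) = -29*(-1 + 0² + 2*0)*(-184) = -29*(-1 + 0 + 0)*(-184) = -29*(-1)*(-184) = 29*(-184) = -5336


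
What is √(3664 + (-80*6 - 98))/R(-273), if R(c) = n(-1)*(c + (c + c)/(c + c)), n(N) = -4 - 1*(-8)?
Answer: -√3086/1088 ≈ -0.051059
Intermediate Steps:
n(N) = 4 (n(N) = -4 + 8 = 4)
R(c) = 4 + 4*c (R(c) = 4*(c + (c + c)/(c + c)) = 4*(c + (2*c)/((2*c))) = 4*(c + (2*c)*(1/(2*c))) = 4*(c + 1) = 4*(1 + c) = 4 + 4*c)
√(3664 + (-80*6 - 98))/R(-273) = √(3664 + (-80*6 - 98))/(4 + 4*(-273)) = √(3664 + (-480 - 98))/(4 - 1092) = √(3664 - 578)/(-1088) = √3086*(-1/1088) = -√3086/1088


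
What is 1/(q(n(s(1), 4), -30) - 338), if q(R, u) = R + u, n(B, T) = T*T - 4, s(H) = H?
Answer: -1/356 ≈ -0.0028090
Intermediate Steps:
n(B, T) = -4 + T² (n(B, T) = T² - 4 = -4 + T²)
1/(q(n(s(1), 4), -30) - 338) = 1/(((-4 + 4²) - 30) - 338) = 1/(((-4 + 16) - 30) - 338) = 1/((12 - 30) - 338) = 1/(-18 - 338) = 1/(-356) = -1/356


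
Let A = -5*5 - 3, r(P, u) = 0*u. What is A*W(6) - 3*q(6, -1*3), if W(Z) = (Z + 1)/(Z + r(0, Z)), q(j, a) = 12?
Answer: -206/3 ≈ -68.667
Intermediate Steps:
r(P, u) = 0
A = -28 (A = -25 - 3 = -28)
W(Z) = (1 + Z)/Z (W(Z) = (Z + 1)/(Z + 0) = (1 + Z)/Z)
A*W(6) - 3*q(6, -1*3) = -28*(1 + 6)/6 - 3*12 = -14*7/3 - 36 = -28*7/6 - 36 = -98/3 - 36 = -206/3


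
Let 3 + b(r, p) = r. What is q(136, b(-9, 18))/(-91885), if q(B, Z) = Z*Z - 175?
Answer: 31/91885 ≈ 0.00033738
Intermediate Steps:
b(r, p) = -3 + r
q(B, Z) = -175 + Z**2 (q(B, Z) = Z**2 - 175 = -175 + Z**2)
q(136, b(-9, 18))/(-91885) = (-175 + (-3 - 9)**2)/(-91885) = (-175 + (-12)**2)*(-1/91885) = (-175 + 144)*(-1/91885) = -31*(-1/91885) = 31/91885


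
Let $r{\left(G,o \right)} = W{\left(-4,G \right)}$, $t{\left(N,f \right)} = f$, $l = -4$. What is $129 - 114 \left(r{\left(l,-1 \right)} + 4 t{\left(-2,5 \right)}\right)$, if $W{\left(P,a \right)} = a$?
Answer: $-1695$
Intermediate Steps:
$r{\left(G,o \right)} = G$
$129 - 114 \left(r{\left(l,-1 \right)} + 4 t{\left(-2,5 \right)}\right) = 129 - 114 \left(-4 + 4 \cdot 5\right) = 129 - 114 \left(-4 + 20\right) = 129 - 1824 = -1695$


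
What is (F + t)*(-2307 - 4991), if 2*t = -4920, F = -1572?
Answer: 29425536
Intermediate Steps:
t = -2460 (t = (½)*(-4920) = -2460)
(F + t)*(-2307 - 4991) = (-1572 - 2460)*(-2307 - 4991) = -4032*(-7298) = 29425536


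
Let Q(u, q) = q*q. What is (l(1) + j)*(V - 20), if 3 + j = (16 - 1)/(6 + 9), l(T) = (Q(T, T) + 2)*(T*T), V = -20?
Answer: -40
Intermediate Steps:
Q(u, q) = q²
l(T) = T²*(2 + T²) (l(T) = (T² + 2)*(T*T) = (2 + T²)*T² = T²*(2 + T²))
j = -2 (j = -3 + (16 - 1)/(6 + 9) = -3 + 15/15 = -3 + 15*(1/15) = -3 + 1 = -2)
(l(1) + j)*(V - 20) = (1²*(2 + 1²) - 2)*(-20 - 20) = (1*(2 + 1) - 2)*(-40) = (1*3 - 2)*(-40) = (3 - 2)*(-40) = 1*(-40) = -40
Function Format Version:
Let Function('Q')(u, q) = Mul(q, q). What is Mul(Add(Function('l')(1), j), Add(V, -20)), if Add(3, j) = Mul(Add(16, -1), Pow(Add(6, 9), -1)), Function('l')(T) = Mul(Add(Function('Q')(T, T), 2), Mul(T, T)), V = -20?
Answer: -40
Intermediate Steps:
Function('Q')(u, q) = Pow(q, 2)
Function('l')(T) = Mul(Pow(T, 2), Add(2, Pow(T, 2))) (Function('l')(T) = Mul(Add(Pow(T, 2), 2), Mul(T, T)) = Mul(Add(2, Pow(T, 2)), Pow(T, 2)) = Mul(Pow(T, 2), Add(2, Pow(T, 2))))
j = -2 (j = Add(-3, Mul(Add(16, -1), Pow(Add(6, 9), -1))) = Add(-3, Mul(15, Pow(15, -1))) = Add(-3, Mul(15, Rational(1, 15))) = Add(-3, 1) = -2)
Mul(Add(Function('l')(1), j), Add(V, -20)) = Mul(Add(Mul(Pow(1, 2), Add(2, Pow(1, 2))), -2), Add(-20, -20)) = Mul(Add(Mul(1, Add(2, 1)), -2), -40) = Mul(Add(Mul(1, 3), -2), -40) = Mul(Add(3, -2), -40) = Mul(1, -40) = -40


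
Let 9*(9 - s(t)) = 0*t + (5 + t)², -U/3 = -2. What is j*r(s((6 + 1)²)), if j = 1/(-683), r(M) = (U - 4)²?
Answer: -4/683 ≈ -0.0058565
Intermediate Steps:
U = 6 (U = -3*(-2) = 6)
s(t) = 9 - (5 + t)²/9 (s(t) = 9 - (0*t + (5 + t)²)/9 = 9 - (0 + (5 + t)²)/9 = 9 - (5 + t)²/9)
r(M) = 4 (r(M) = (6 - 4)² = 2² = 4)
j = -1/683 ≈ -0.0014641
j*r(s((6 + 1)²)) = -1/683*4 = -4/683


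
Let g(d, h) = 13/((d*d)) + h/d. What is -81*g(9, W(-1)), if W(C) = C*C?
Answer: -22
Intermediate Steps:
W(C) = C²
g(d, h) = 13/d² + h/d (g(d, h) = 13/(d²) + h/d = 13/d² + h/d)
-81*g(9, W(-1)) = -81*(13 + 9*(-1)²)/9² = -(13 + 9*1) = -(13 + 9) = -22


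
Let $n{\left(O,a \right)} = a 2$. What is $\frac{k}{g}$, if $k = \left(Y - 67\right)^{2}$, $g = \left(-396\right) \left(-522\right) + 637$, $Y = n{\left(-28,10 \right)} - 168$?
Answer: $\frac{46225}{207349} \approx 0.22293$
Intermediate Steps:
$n{\left(O,a \right)} = 2 a$
$Y = -148$ ($Y = 2 \cdot 10 - 168 = 20 - 168 = -148$)
$g = 207349$ ($g = 206712 + 637 = 207349$)
$k = 46225$ ($k = \left(-148 - 67\right)^{2} = \left(-215\right)^{2} = 46225$)
$\frac{k}{g} = \frac{46225}{207349}$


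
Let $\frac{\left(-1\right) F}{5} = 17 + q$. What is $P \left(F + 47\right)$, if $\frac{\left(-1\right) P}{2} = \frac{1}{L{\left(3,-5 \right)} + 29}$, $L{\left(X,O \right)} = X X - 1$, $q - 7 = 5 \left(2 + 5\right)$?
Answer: $\frac{496}{37} \approx 13.405$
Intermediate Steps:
$q = 42$ ($q = 7 + 5 \left(2 + 5\right) = 7 + 5 \cdot 7 = 7 + 35 = 42$)
$F = -295$ ($F = - 5 \left(17 + 42\right) = \left(-5\right) 59 = -295$)
$L{\left(X,O \right)} = -1 + X^{2}$ ($L{\left(X,O \right)} = X^{2} - 1 = -1 + X^{2}$)
$P = - \frac{2}{37}$ ($P = - \frac{2}{\left(-1 + 3^{2}\right) + 29} = - \frac{2}{\left(-1 + 9\right) + 29} = - \frac{2}{8 + 29} = - \frac{2}{37} \approx -0.054054$)
$P \left(F + 47\right) = - \frac{2 \left(-295 + 47\right)}{37} = \left(- \frac{2}{37}\right) \left(-248\right) = \frac{496}{37}$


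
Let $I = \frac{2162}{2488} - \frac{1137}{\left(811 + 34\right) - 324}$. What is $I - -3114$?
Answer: $\frac{2017406909}{648124} \approx 3112.7$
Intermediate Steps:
$I = - \frac{851227}{648124}$ ($I = 2162 \cdot \frac{1}{2488} - \frac{1137}{845 - 324} = \frac{1081}{1244} - \frac{1137}{521} = - \frac{851227}{648124} \approx -1.3134$)
$I - -3114 = - \frac{851227}{648124} - -3114 = - \frac{851227}{648124} + 3114 = \frac{2017406909}{648124}$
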